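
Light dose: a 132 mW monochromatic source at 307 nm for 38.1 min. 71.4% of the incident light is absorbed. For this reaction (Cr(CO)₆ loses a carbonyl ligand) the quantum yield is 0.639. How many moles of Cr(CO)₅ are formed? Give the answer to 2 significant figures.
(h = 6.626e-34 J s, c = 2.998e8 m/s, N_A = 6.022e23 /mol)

3.5e-4 mol

Photon energy at 307 nm: hc/λ = (6.626e-34)(2.998e8)/(307e-9) = 6.471e-19 J.
Energy delivered: (132 mW)(2286 s) = 301.8 J.
Photons incident: 301.8 / 6.471e-19 = 4.664e20, i.e. 4.664e20/6.022e23 = 7.745e-4 mol.
Photons absorbed: 0.714 × 7.745e-4 = 5.530e-4 mol.
Product: Φ × n_abs = 0.639 × 5.530e-4 = 3.534e-4 mol.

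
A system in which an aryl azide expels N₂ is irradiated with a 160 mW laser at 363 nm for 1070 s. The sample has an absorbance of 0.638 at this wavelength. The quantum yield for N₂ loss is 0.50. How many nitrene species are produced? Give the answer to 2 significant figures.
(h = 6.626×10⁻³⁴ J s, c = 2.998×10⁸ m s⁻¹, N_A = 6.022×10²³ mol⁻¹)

1.2×10²⁰ species

Photon energy at 363 nm: hc/λ = (6.626×10⁻³⁴)(2.998×10⁸)/(363×10⁻⁹) = 5.472×10⁻¹⁹ J.
Energy delivered: (160 mW)(1070 s) = 171.2 J.
Photons incident: 171.2 / 5.472×10⁻¹⁹ = 3.129×10²⁰, i.e. 3.129×10²⁰/6.022×10²³ = 5.196×10⁻⁴ mol.
Fraction absorbed: 1 − 10^(−0.638) = 0.7699.
Photons absorbed: 0.7699 × 5.196×10⁻⁴ = 4.000×10⁻⁴ mol.
Product: Φ × n_abs = 0.50 × 4.000×10⁻⁴ = 2.000×10⁻⁴ mol.
As a count: 2.000×10⁻⁴ × 6.022×10²³ = 1.2×10²⁰.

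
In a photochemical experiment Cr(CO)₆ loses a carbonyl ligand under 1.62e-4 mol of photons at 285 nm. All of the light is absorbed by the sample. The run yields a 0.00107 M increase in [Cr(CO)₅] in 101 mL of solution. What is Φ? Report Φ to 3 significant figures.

Product: (0.00107 M)(0.101 L) = 1.081e-4 mol.
Φ = 1.081e-4 mol / 1.62e-4 mol photons = 0.667.

Φ = 0.667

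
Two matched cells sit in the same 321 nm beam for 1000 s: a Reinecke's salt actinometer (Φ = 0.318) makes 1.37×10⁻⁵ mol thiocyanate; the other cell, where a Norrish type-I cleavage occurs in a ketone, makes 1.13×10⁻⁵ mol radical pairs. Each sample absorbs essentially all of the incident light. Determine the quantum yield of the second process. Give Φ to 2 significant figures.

Photons absorbed by the actinometer: 1.37×10⁻⁵ / 0.318 = 4.308×10⁻⁵ mol.
Φ(unknown) = 1.13×10⁻⁵ / 4.308×10⁻⁵ = 0.26.

Φ = 0.26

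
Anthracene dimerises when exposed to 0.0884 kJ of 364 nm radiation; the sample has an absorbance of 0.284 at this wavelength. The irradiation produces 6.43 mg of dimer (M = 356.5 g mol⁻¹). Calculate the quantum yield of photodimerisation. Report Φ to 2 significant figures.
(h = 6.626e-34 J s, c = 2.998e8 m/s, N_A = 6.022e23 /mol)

Φ = 0.14

Product: 6.43 mg / 356.5 g mol⁻¹ = 1.804e-5 mol.
Photon energy at 364 nm: hc/λ = (6.626e-34)(2.998e8)/(364e-9) = 5.457e-19 J.
Incident energy: 0.0884 kJ = 88.4 J.
Photons incident: 88.4 / 5.457e-19 = 1.620e20, i.e. 1.620e20/6.022e23 = 2.690e-4 mol.
Fraction absorbed: 1 − 10^(−0.284) = 0.4800.
Photons absorbed: 0.4800 × 2.690e-4 = 1.291e-4 mol.
Φ = 1.804e-5 mol / 1.291e-4 mol photons = 0.14.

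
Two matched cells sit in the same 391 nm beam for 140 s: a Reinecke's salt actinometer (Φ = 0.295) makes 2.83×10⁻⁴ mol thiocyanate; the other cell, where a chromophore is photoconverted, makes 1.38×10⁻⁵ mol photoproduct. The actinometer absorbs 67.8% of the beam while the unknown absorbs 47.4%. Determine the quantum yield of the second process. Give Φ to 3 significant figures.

Photons absorbed by the actinometer: 2.83×10⁻⁴ / 0.295 = 9.593×10⁻⁴ mol.
Incident flux: 9.593×10⁻⁴ / 0.678 = 0.001415 einstein.
Absorbed by unknown: 0.474 × 0.001415 = 6.707×10⁻⁴ mol.
Φ(unknown) = 1.38×10⁻⁵ / 6.707×10⁻⁴ = 0.0206.

Φ = 0.0206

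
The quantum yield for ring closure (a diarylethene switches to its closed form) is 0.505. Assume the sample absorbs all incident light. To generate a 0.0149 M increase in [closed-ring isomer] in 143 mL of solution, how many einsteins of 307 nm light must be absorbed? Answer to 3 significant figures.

0.00422 einstein

Product: (0.0149 M)(0.143 L) = 0.002131 mol.
Photons that must be absorbed: 0.002131 / 0.505 = 0.004220 mol.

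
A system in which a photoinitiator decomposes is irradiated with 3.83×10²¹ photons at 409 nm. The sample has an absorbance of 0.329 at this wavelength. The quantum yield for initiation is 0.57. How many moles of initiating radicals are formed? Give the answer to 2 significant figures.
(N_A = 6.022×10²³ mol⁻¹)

0.0019 mol

Moles of photons: 3.83×10²¹ / 6.022×10²³ = 0.006360 mol.
Fraction absorbed: 1 − 10^(−0.329) = 0.5312.
Photons absorbed: 0.5312 × 0.006360 = 0.003378 mol.
Product: Φ × n_abs = 0.57 × 0.003378 = 0.001925 mol.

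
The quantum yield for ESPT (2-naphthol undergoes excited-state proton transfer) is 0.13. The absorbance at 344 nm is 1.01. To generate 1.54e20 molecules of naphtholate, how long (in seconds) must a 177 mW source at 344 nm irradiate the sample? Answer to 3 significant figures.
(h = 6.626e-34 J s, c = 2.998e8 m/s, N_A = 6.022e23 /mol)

Product: 1.54e20 / 6.022e23 = 2.557e-4 mol.
Photons that must be absorbed: 2.557e-4 / 0.13 = 0.001967 mol.
Fraction absorbed: 1 − 10^(−1.01) = 0.9023.
Incident photons needed: 0.001967 / 0.9023 = 0.002180 mol.
Photon energy: hc/λ = 5.775e-19 J; per mole, 3.478e5 J mol⁻¹.
Energy required: 0.002180 × 3.478e5 = 758.2 J.
Time: 758.2 J / 0.177 W = 4280 s.

t ≈ 4280 s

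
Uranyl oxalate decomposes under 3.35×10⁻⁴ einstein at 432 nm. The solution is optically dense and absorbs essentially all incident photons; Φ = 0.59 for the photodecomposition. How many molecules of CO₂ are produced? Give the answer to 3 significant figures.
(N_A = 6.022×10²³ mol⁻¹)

Product: Φ × n_abs = 0.59 × 3.35×10⁻⁴ = 1.977×10⁻⁴ mol.
As a count: 1.977×10⁻⁴ × 6.022×10²³ = 1.19×10²⁰.

1.19×10²⁰ molecules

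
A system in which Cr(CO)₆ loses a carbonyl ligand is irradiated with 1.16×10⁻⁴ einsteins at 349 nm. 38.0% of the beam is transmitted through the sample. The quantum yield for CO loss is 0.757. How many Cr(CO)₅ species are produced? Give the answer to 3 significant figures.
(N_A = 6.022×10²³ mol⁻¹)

Fraction absorbed: 1 − 38.0/100 = 0.6200.
Photons absorbed: 0.6200 × 1.16×10⁻⁴ = 7.192×10⁻⁵ mol.
Product: Φ × n_abs = 0.757 × 7.192×10⁻⁵ = 5.444×10⁻⁵ mol.
As a count: 5.444×10⁻⁵ × 6.022×10²³ = 3.28×10¹⁹.

3.28×10¹⁹ species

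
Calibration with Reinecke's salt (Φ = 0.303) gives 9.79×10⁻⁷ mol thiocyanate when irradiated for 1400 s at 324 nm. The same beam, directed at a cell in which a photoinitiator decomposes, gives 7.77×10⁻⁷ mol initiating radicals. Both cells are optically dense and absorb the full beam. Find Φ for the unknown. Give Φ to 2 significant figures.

Φ = 0.24

Photons absorbed by the actinometer: 9.79×10⁻⁷ / 0.303 = 3.231×10⁻⁶ mol.
Φ(unknown) = 7.77×10⁻⁷ / 3.231×10⁻⁶ = 0.24.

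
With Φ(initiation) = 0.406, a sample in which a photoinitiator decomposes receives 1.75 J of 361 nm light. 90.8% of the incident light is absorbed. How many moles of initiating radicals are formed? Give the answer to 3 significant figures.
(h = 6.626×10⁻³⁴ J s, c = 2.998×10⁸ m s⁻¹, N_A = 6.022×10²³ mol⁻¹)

1.95×10⁻⁶ mol

Photon energy at 361 nm: hc/λ = (6.626×10⁻³⁴)(2.998×10⁸)/(361×10⁻⁹) = 5.503×10⁻¹⁹ J.
Photons incident: 1.75 / 5.503×10⁻¹⁹ = 3.180×10¹⁸, i.e. 3.180×10¹⁸/6.022×10²³ = 5.281×10⁻⁶ mol.
Photons absorbed: 0.908 × 5.281×10⁻⁶ = 4.795×10⁻⁶ mol.
Product: Φ × n_abs = 0.406 × 4.795×10⁻⁶ = 1.947×10⁻⁶ mol.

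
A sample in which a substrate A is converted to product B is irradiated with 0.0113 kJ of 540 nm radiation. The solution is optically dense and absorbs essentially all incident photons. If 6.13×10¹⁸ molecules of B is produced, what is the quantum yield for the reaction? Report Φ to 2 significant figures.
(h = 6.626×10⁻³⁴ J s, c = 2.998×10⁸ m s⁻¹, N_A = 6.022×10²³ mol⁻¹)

Φ = 0.20

Product: 6.13×10¹⁸ / 6.022×10²³ = 1.018×10⁻⁵ mol.
Photon energy at 540 nm: hc/λ = (6.626×10⁻³⁴)(2.998×10⁸)/(540×10⁻⁹) = 3.679×10⁻¹⁹ J.
Incident energy: 0.0113 kJ = 11.3 J.
Photons incident: 11.3 / 3.679×10⁻¹⁹ = 3.071×10¹⁹, i.e. 3.071×10¹⁹/6.022×10²³ = 5.100×10⁻⁵ mol.
Φ = 1.018×10⁻⁵ mol / 5.100×10⁻⁵ mol photons = 0.20.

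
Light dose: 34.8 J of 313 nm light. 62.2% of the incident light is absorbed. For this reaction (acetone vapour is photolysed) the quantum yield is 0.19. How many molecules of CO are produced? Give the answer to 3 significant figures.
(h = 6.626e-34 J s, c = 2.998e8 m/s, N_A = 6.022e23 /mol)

6.48e18 molecules

Photon energy at 313 nm: hc/λ = (6.626e-34)(2.998e8)/(313e-9) = 6.347e-19 J.
Photons incident: 34.8 / 6.347e-19 = 5.483e19, i.e. 5.483e19/6.022e23 = 9.105e-5 mol.
Photons absorbed: 0.622 × 9.105e-5 = 5.663e-5 mol.
Product: Φ × n_abs = 0.19 × 5.663e-5 = 1.076e-5 mol.
As a count: 1.076e-5 × 6.022e23 = 6.48e18.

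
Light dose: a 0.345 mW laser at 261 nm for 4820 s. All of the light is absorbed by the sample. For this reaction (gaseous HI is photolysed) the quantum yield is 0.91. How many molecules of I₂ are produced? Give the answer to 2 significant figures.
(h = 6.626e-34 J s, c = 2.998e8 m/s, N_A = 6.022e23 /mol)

2.0e18 molecules

Photon energy at 261 nm: hc/λ = (6.626e-34)(2.998e8)/(261e-9) = 7.611e-19 J.
Energy delivered: (0.345 mW)(4820 s) = 1.663 J.
Photons incident: 1.663 / 7.611e-19 = 2.185e18, i.e. 2.185e18/6.022e23 = 3.628e-6 mol.
Product: Φ × n_abs = 0.91 × 3.628e-6 = 3.301e-6 mol.
As a count: 3.301e-6 × 6.022e23 = 2.0e18.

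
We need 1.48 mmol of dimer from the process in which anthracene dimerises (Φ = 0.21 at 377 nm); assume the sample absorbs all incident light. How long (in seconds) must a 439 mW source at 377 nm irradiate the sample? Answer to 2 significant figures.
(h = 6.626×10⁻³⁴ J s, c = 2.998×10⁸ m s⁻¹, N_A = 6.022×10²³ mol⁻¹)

t ≈ 5100 s

Product: 1.48 mmol = 0.00148 mol.
Photons that must be absorbed: 0.00148 / 0.21 = 0.007048 mol.
Photon energy: hc/λ = 5.269×10⁻¹⁹ J; per mole, 3.173×10⁵ J mol⁻¹.
Energy required: 0.007048 × 3.173×10⁵ = 2236 J.
Time: 2236 J / 0.439 W = 5100 s.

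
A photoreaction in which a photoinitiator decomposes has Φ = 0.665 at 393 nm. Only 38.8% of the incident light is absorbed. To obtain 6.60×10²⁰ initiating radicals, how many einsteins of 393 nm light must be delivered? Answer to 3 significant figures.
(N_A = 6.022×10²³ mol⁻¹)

Product: 6.60×10²⁰ / 6.022×10²³ = 0.001096 mol.
Photons that must be absorbed: 0.001096 / 0.665 = 0.001648 mol.
Incident photons needed: 0.001648 / 0.388 = 0.004247 mol.

0.00425 einstein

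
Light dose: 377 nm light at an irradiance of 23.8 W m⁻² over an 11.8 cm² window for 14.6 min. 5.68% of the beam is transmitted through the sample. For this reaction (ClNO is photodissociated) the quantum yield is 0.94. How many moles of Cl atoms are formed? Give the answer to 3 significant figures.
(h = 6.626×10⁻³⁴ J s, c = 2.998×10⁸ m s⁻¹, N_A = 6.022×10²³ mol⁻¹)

Photon energy at 377 nm: hc/λ = (6.626×10⁻³⁴)(2.998×10⁸)/(377×10⁻⁹) = 5.269×10⁻¹⁹ J.
Energy delivered: (23.8 W m⁻²)(11.8×10⁻⁴ m²)(876 s) = 24.60 J.
Photons incident: 24.60 / 5.269×10⁻¹⁹ = 4.669×10¹⁹, i.e. 4.669×10¹⁹/6.022×10²³ = 7.753×10⁻⁵ mol.
Fraction absorbed: 1 − 5.68/100 = 0.9432.
Photons absorbed: 0.9432 × 7.753×10⁻⁵ = 7.313×10⁻⁵ mol.
Product: Φ × n_abs = 0.94 × 7.313×10⁻⁵ = 6.874×10⁻⁵ mol.

6.87×10⁻⁵ mol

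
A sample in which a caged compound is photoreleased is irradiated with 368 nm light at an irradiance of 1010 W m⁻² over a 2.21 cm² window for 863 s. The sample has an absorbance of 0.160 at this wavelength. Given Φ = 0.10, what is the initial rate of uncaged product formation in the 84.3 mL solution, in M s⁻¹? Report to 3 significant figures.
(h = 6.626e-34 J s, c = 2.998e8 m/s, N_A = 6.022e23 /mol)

2.51e-7 M s⁻¹

Photon energy at 368 nm: hc/λ = (6.626e-34)(2.998e8)/(368e-9) = 5.398e-19 J.
Energy delivered: (1010 W m⁻²)(2.21e-4 m²)(863 s) = 192.6 J.
Photons incident: 192.6 / 5.398e-19 = 3.568e20, i.e. 3.568e20/6.022e23 = 5.925e-4 mol.
Fraction absorbed: 1 − 10^(−0.160) = 0.3082.
Photons absorbed: 0.3082 × 5.925e-4 = 1.826e-4 mol.
Product formed: 0.10 × 1.826e-4 = 1.826e-5 mol.
Rate: 1.826e-5 mol / (863 s × 0.0843 L) = 2.51e-7 M s⁻¹.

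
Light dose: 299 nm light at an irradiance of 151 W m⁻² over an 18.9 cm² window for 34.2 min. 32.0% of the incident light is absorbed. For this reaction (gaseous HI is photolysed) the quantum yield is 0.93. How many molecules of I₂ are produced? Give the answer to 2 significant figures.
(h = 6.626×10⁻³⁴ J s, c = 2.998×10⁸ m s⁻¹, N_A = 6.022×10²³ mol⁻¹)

Photon energy at 299 nm: hc/λ = (6.626×10⁻³⁴)(2.998×10⁸)/(299×10⁻⁹) = 6.644×10⁻¹⁹ J.
Energy delivered: (151 W m⁻²)(18.9×10⁻⁴ m²)(2052 s) = 585.6 J.
Photons incident: 585.6 / 6.644×10⁻¹⁹ = 8.814×10²⁰, i.e. 8.814×10²⁰/6.022×10²³ = 0.001464 mol.
Photons absorbed: 0.320 × 0.001464 = 4.685×10⁻⁴ mol.
Product: Φ × n_abs = 0.93 × 4.685×10⁻⁴ = 4.357×10⁻⁴ mol.
As a count: 4.357×10⁻⁴ × 6.022×10²³ = 2.6×10²⁰.

2.6×10²⁰ molecules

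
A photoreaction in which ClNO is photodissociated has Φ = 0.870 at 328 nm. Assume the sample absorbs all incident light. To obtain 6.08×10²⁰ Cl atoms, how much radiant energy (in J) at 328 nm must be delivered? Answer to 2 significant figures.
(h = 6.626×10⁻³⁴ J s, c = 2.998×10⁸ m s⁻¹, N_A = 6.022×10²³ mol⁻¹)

Product: 6.08×10²⁰ / 6.022×10²³ = 0.001010 mol.
Photons that must be absorbed: 0.001010 / 0.870 = 0.001161 mol.
Photon energy: hc/λ = 6.056×10⁻¹⁹ J; per mole, 3.647×10⁵ J mol⁻¹.
Energy required: 0.001161 × 3.647×10⁵ = 420 J.

420 J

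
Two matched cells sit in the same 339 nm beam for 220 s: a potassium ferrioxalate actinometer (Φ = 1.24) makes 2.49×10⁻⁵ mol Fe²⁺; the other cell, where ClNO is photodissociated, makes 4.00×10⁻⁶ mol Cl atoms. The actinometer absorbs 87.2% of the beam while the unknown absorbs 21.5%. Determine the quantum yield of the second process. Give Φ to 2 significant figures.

Photons absorbed by the actinometer: 2.49×10⁻⁵ / 1.24 = 2.008×10⁻⁵ mol.
Incident flux: 2.008×10⁻⁵ / 0.872 = 2.303×10⁻⁵ einstein.
Absorbed by unknown: 0.215 × 2.303×10⁻⁵ = 4.951×10⁻⁶ mol.
Φ(unknown) = 4.00×10⁻⁶ / 4.951×10⁻⁶ = 0.81.

Φ = 0.81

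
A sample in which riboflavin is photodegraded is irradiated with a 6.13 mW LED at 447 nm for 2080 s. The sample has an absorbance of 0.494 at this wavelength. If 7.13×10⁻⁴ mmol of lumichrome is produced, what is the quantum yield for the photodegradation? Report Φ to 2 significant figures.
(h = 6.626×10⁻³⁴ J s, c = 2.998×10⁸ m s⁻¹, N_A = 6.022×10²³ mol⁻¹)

Product: 7.13×10⁻⁴ mmol = 7.13×10⁻⁷ mol.
Photon energy at 447 nm: hc/λ = (6.626×10⁻³⁴)(2.998×10⁸)/(447×10⁻⁹) = 4.444×10⁻¹⁹ J.
Energy delivered: (6.13 mW)(2080 s) = 12.75 J.
Photons incident: 12.75 / 4.444×10⁻¹⁹ = 2.869×10¹⁹, i.e. 2.869×10¹⁹/6.022×10²³ = 4.764×10⁻⁵ mol.
Fraction absorbed: 1 − 10^(−0.494) = 0.6794.
Photons absorbed: 0.6794 × 4.764×10⁻⁵ = 3.237×10⁻⁵ mol.
Φ = 7.13×10⁻⁷ mol / 3.237×10⁻⁵ mol photons = 0.022.

Φ = 0.022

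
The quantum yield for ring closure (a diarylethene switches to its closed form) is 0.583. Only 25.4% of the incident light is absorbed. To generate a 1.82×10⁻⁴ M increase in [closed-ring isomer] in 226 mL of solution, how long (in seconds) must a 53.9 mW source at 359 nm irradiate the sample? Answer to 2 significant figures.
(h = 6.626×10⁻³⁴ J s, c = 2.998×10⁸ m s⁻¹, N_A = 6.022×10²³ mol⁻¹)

t ≈ 1700 s

Product: (1.82×10⁻⁴ M)(0.226 L) = 4.113×10⁻⁵ mol.
Photons that must be absorbed: 4.113×10⁻⁵ / 0.583 = 7.055×10⁻⁵ mol.
Incident photons needed: 7.055×10⁻⁵ / 0.254 = 2.778×10⁻⁴ mol.
Photon energy: hc/λ = 5.533×10⁻¹⁹ J; per mole, 3.332×10⁵ J mol⁻¹.
Energy required: 2.778×10⁻⁴ × 3.332×10⁵ = 92.56 J.
Time: 92.56 J / 0.0539 W = 1700 s.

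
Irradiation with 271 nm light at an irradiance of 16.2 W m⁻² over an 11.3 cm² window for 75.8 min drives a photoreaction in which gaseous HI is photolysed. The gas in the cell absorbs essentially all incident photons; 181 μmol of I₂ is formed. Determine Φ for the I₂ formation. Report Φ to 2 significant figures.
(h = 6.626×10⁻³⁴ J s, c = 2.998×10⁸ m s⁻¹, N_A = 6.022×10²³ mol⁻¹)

Product: 181 μmol = 1.81×10⁻⁴ mol.
Photon energy at 271 nm: hc/λ = (6.626×10⁻³⁴)(2.998×10⁸)/(271×10⁻⁹) = 7.330×10⁻¹⁹ J.
Energy delivered: (16.2 W m⁻²)(11.3×10⁻⁴ m²)(4548 s) = 83.26 J.
Photons incident: 83.26 / 7.330×10⁻¹⁹ = 1.136×10²⁰, i.e. 1.136×10²⁰/6.022×10²³ = 1.886×10⁻⁴ mol.
Φ = 1.81×10⁻⁴ mol / 1.886×10⁻⁴ mol photons = 0.96.

Φ = 0.96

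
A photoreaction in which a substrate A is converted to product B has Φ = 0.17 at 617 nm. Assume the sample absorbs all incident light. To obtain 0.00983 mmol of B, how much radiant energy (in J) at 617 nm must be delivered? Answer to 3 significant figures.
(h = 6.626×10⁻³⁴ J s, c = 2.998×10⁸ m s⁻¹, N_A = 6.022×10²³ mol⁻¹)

Product: 0.00983 mmol = 9.83×10⁻⁶ mol.
Photons that must be absorbed: 9.83×10⁻⁶ / 0.17 = 5.782×10⁻⁵ mol.
Photon energy: hc/λ = 3.220×10⁻¹⁹ J; per mole, 1.939×10⁵ J mol⁻¹.
Energy required: 5.782×10⁻⁵ × 1.939×10⁵ = 11.2 J.

11.2 J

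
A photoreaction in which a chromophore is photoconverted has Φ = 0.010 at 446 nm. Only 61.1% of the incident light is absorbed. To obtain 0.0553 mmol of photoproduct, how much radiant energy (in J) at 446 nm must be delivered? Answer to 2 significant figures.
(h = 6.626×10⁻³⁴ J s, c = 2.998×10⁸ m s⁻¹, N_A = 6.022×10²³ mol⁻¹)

Product: 0.0553 mmol = 5.53×10⁻⁵ mol.
Photons that must be absorbed: 5.53×10⁻⁵ / 0.010 = 0.005530 mol.
Incident photons needed: 0.005530 / 0.611 = 0.009051 mol.
Photon energy: hc/λ = 4.454×10⁻¹⁹ J; per mole, 2.682×10⁵ J mol⁻¹.
Energy required: 0.009051 × 2.682×10⁵ = 2400 J.

2400 J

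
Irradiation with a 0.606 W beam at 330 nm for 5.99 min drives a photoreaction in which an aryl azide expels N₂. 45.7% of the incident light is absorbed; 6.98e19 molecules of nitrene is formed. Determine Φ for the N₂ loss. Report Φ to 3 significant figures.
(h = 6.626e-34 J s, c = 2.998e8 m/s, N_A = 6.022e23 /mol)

Product: 6.98e19 / 6.022e23 = 1.159e-4 mol.
Photon energy at 330 nm: hc/λ = (6.626e-34)(2.998e8)/(330e-9) = 6.020e-19 J.
Energy delivered: (0.606 W)(359.4 s) = 217.8 J.
Photons incident: 217.8 / 6.020e-19 = 3.618e20, i.e. 3.618e20/6.022e23 = 6.008e-4 mol.
Photons absorbed: 0.457 × 6.008e-4 = 2.746e-4 mol.
Φ = 1.159e-4 mol / 2.746e-4 mol photons = 0.422.

Φ = 0.422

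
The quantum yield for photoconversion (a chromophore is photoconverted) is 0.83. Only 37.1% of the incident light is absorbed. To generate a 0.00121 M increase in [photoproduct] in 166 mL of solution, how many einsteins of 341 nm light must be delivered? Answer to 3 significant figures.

Product: (0.00121 M)(0.166 L) = 2.009e-4 mol.
Photons that must be absorbed: 2.009e-4 / 0.83 = 2.420e-4 mol.
Incident photons needed: 2.420e-4 / 0.371 = 6.523e-4 mol.

6.52e-4 einstein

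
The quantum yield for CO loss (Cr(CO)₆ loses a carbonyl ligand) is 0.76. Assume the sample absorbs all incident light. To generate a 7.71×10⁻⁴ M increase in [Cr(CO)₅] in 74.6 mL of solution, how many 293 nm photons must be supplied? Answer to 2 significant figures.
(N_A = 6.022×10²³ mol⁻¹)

Product: (7.71×10⁻⁴ M)(0.0746 L) = 5.752×10⁻⁵ mol.
Photons that must be absorbed: 5.752×10⁻⁵ / 0.76 = 7.568×10⁻⁵ mol.
Photon count: 7.568×10⁻⁵ × 6.022×10²³ = 4.6×10¹⁹.

4.6×10¹⁹ photons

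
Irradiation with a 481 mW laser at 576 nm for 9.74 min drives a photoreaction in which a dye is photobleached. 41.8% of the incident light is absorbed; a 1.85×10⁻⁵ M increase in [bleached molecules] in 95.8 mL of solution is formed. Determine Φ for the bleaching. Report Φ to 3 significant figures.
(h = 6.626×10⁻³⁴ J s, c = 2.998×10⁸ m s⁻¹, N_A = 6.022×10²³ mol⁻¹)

Product: (1.85×10⁻⁵ M)(0.0958 L) = 1.772×10⁻⁶ mol.
Photon energy at 576 nm: hc/λ = (6.626×10⁻³⁴)(2.998×10⁸)/(576×10⁻⁹) = 3.449×10⁻¹⁹ J.
Energy delivered: (481 mW)(584.4 s) = 281.1 J.
Photons incident: 281.1 / 3.449×10⁻¹⁹ = 8.150×10²⁰, i.e. 8.150×10²⁰/6.022×10²³ = 0.001353 mol.
Photons absorbed: 0.418 × 0.001353 = 5.656×10⁻⁴ mol.
Φ = 1.772×10⁻⁶ mol / 5.656×10⁻⁴ mol photons = 0.00313.

Φ = 0.00313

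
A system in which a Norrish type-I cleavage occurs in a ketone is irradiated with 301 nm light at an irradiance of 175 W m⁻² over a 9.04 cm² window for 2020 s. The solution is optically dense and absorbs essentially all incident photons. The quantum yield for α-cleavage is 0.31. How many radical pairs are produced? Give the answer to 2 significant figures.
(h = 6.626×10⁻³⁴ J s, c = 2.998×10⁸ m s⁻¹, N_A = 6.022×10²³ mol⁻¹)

Photon energy at 301 nm: hc/λ = (6.626×10⁻³⁴)(2.998×10⁸)/(301×10⁻⁹) = 6.600×10⁻¹⁹ J.
Energy delivered: (175 W m⁻²)(9.04×10⁻⁴ m²)(2020 s) = 319.6 J.
Photons incident: 319.6 / 6.600×10⁻¹⁹ = 4.842×10²⁰, i.e. 4.842×10²⁰/6.022×10²³ = 8.041×10⁻⁴ mol.
Product: Φ × n_abs = 0.31 × 8.041×10⁻⁴ = 2.493×10⁻⁴ mol.
As a count: 2.493×10⁻⁴ × 6.022×10²³ = 1.5×10²⁰.

1.5×10²⁰ radical pairs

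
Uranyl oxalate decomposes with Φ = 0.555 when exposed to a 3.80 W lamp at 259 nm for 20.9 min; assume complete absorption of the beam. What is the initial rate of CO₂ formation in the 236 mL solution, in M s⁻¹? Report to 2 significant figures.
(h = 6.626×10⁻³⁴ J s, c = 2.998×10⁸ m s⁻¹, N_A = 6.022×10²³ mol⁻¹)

Photon energy at 259 nm: hc/λ = (6.626×10⁻³⁴)(2.998×10⁸)/(259×10⁻⁹) = 7.670×10⁻¹⁹ J.
Energy delivered: (3.80 W)(1254 s) = 4765 J.
Photons incident: 4765 / 7.670×10⁻¹⁹ = 6.213×10²¹, i.e. 6.213×10²¹/6.022×10²³ = 0.01032 mol.
Product formed: 0.555 × 0.01032 = 0.005728 mol.
Rate: 0.005728 mol / (1254 s × 0.236 L) = 1.9×10⁻⁵ M s⁻¹.

1.9×10⁻⁵ M s⁻¹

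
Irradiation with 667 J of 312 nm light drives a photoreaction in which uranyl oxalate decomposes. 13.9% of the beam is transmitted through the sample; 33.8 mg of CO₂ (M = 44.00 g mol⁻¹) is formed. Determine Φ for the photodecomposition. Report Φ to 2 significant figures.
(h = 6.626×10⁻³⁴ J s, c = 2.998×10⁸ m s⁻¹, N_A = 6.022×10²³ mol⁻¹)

Φ = 0.51

Product: 33.8 mg / 44.00 g mol⁻¹ = 7.682×10⁻⁴ mol.
Photon energy at 312 nm: hc/λ = (6.626×10⁻³⁴)(2.998×10⁸)/(312×10⁻⁹) = 6.367×10⁻¹⁹ J.
Photons incident: 667 / 6.367×10⁻¹⁹ = 1.048×10²¹, i.e. 1.048×10²¹/6.022×10²³ = 0.001740 mol.
Fraction absorbed: 1 − 13.9/100 = 0.8610.
Photons absorbed: 0.8610 × 0.001740 = 0.001498 mol.
Φ = 7.682×10⁻⁴ mol / 0.001498 mol photons = 0.51.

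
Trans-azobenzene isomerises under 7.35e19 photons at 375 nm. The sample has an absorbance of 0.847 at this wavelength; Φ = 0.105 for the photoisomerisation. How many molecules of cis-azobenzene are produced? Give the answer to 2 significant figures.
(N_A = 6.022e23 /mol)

Moles of photons: 7.35e19 / 6.022e23 = 1.221e-4 mol.
Fraction absorbed: 1 − 10^(−0.847) = 0.8578.
Photons absorbed: 0.8578 × 1.221e-4 = 1.047e-4 mol.
Product: Φ × n_abs = 0.105 × 1.047e-4 = 1.099e-5 mol.
As a count: 1.099e-5 × 6.022e23 = 6.6e18.

6.6e18 molecules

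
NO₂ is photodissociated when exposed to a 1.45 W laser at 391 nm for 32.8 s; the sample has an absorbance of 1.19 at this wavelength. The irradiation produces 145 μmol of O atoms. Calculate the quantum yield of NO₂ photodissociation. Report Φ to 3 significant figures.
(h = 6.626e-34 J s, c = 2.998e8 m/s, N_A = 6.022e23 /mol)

Product: 145 μmol = 1.45e-4 mol.
Photon energy at 391 nm: hc/λ = (6.626e-34)(2.998e8)/(391e-9) = 5.080e-19 J.
Energy delivered: (1.45 W)(32.8 s) = 47.56 J.
Photons incident: 47.56 / 5.080e-19 = 9.362e19, i.e. 9.362e19/6.022e23 = 1.555e-4 mol.
Fraction absorbed: 1 − 10^(−1.19) = 0.9354.
Photons absorbed: 0.9354 × 1.555e-4 = 1.455e-4 mol.
Φ = 1.45e-4 mol / 1.455e-4 mol photons = 0.997.

Φ = 0.997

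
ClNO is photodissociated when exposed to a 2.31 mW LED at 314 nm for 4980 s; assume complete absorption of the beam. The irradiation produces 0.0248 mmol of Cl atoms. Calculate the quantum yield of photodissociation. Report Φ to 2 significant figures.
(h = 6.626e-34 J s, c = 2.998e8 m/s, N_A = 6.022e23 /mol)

Φ = 0.82

Product: 0.0248 mmol = 2.48e-5 mol.
Photon energy at 314 nm: hc/λ = (6.626e-34)(2.998e8)/(314e-9) = 6.326e-19 J.
Energy delivered: (2.31 mW)(4980 s) = 11.50 J.
Photons incident: 11.50 / 6.326e-19 = 1.818e19, i.e. 1.818e19/6.022e23 = 3.019e-5 mol.
Φ = 2.48e-5 mol / 3.019e-5 mol photons = 0.82.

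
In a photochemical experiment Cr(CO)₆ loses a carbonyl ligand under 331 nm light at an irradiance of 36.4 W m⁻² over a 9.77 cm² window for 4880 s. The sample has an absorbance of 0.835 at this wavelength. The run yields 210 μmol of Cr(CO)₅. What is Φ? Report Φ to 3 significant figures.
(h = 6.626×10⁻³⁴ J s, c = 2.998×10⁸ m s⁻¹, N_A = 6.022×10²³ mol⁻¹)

Φ = 0.512

Product: 210 μmol = 2.10×10⁻⁴ mol.
Photon energy at 331 nm: hc/λ = (6.626×10⁻³⁴)(2.998×10⁸)/(331×10⁻⁹) = 6.001×10⁻¹⁹ J.
Energy delivered: (36.4 W m⁻²)(9.77×10⁻⁴ m²)(4880 s) = 173.5 J.
Photons incident: 173.5 / 6.001×10⁻¹⁹ = 2.891×10²⁰, i.e. 2.891×10²⁰/6.022×10²³ = 4.801×10⁻⁴ mol.
Fraction absorbed: 1 − 10^(−0.835) = 0.8538.
Photons absorbed: 0.8538 × 4.801×10⁻⁴ = 4.099×10⁻⁴ mol.
Φ = 2.10×10⁻⁴ mol / 4.099×10⁻⁴ mol photons = 0.512.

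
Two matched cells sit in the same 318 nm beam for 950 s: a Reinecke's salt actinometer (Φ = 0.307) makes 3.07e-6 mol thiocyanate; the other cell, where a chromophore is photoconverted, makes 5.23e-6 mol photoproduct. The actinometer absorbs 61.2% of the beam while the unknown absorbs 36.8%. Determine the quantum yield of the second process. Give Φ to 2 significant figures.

Photons absorbed by the actinometer: 3.07e-6 / 0.307 = 1.000e-5 mol.
Incident flux: 1.000e-5 / 0.612 = 1.634e-5 einstein.
Absorbed by unknown: 0.368 × 1.634e-5 = 6.013e-6 mol.
Φ(unknown) = 5.23e-6 / 6.013e-6 = 0.87.

Φ = 0.87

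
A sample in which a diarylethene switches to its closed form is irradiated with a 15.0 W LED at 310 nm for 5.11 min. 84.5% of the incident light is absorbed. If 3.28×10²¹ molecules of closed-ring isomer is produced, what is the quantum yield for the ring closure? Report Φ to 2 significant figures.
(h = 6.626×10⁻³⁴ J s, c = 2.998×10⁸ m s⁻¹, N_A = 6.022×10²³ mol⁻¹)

Φ = 0.54

Product: 3.28×10²¹ / 6.022×10²³ = 0.005447 mol.
Photon energy at 310 nm: hc/λ = (6.626×10⁻³⁴)(2.998×10⁸)/(310×10⁻⁹) = 6.408×10⁻¹⁹ J.
Energy delivered: (15.0 W)(306.6 s) = 4599 J.
Photons incident: 4599 / 6.408×10⁻¹⁹ = 7.177×10²¹, i.e. 7.177×10²¹/6.022×10²³ = 0.01192 mol.
Photons absorbed: 0.845 × 0.01192 = 0.01007 mol.
Φ = 0.005447 mol / 0.01007 mol photons = 0.54.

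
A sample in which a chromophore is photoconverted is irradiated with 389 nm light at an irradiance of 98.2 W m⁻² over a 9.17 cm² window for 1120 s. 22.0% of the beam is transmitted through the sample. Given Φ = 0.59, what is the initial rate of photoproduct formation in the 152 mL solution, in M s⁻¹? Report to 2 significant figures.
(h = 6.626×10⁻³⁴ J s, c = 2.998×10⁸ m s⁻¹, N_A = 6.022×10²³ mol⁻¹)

8.9×10⁻⁷ M s⁻¹

Photon energy at 389 nm: hc/λ = (6.626×10⁻³⁴)(2.998×10⁸)/(389×10⁻⁹) = 5.107×10⁻¹⁹ J.
Energy delivered: (98.2 W m⁻²)(9.17×10⁻⁴ m²)(1120 s) = 100.9 J.
Photons incident: 100.9 / 5.107×10⁻¹⁹ = 1.976×10²⁰, i.e. 1.976×10²⁰/6.022×10²³ = 3.281×10⁻⁴ mol.
Fraction absorbed: 1 − 22.0/100 = 0.7800.
Photons absorbed: 0.7800 × 3.281×10⁻⁴ = 2.559×10⁻⁴ mol.
Product formed: 0.59 × 2.559×10⁻⁴ = 1.510×10⁻⁴ mol.
Rate: 1.510×10⁻⁴ mol / (1120 s × 0.152 L) = 8.9×10⁻⁷ M s⁻¹.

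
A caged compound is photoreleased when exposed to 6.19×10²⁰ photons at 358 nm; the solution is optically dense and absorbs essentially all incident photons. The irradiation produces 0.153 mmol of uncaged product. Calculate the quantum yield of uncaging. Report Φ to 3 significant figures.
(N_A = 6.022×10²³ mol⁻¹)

Φ = 0.149

Product: 0.153 mmol = 1.53×10⁻⁴ mol.
Moles of photons: 6.19×10²⁰ / 6.022×10²³ = 0.001028 mol.
Φ = 1.53×10⁻⁴ mol / 0.001028 mol photons = 0.149.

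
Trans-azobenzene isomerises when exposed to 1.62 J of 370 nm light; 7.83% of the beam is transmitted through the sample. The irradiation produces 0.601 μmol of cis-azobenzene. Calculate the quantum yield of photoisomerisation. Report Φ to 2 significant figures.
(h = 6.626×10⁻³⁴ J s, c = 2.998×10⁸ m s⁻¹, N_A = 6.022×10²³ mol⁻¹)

Φ = 0.13

Product: 0.601 μmol = 6.01×10⁻⁷ mol.
Photon energy at 370 nm: hc/λ = (6.626×10⁻³⁴)(2.998×10⁸)/(370×10⁻⁹) = 5.369×10⁻¹⁹ J.
Photons incident: 1.62 / 5.369×10⁻¹⁹ = 3.017×10¹⁸, i.e. 3.017×10¹⁸/6.022×10²³ = 5.010×10⁻⁶ mol.
Fraction absorbed: 1 − 7.83/100 = 0.9217.
Photons absorbed: 0.9217 × 5.010×10⁻⁶ = 4.618×10⁻⁶ mol.
Φ = 6.01×10⁻⁷ mol / 4.618×10⁻⁶ mol photons = 0.13.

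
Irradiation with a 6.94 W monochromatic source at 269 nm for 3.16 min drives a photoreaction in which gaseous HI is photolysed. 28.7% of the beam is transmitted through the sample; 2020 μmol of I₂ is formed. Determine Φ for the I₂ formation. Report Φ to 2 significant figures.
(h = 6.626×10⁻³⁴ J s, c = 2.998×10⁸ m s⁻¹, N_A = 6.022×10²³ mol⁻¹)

Φ = 0.96

Product: 2020 μmol = 0.00202 mol.
Photon energy at 269 nm: hc/λ = (6.626×10⁻³⁴)(2.998×10⁸)/(269×10⁻⁹) = 7.385×10⁻¹⁹ J.
Energy delivered: (6.94 W)(189.6 s) = 1316 J.
Photons incident: 1316 / 7.385×10⁻¹⁹ = 1.782×10²¹, i.e. 1.782×10²¹/6.022×10²³ = 0.002959 mol.
Fraction absorbed: 1 − 28.7/100 = 0.7130.
Photons absorbed: 0.7130 × 0.002959 = 0.002110 mol.
Φ = 0.00202 mol / 0.002110 mol photons = 0.96.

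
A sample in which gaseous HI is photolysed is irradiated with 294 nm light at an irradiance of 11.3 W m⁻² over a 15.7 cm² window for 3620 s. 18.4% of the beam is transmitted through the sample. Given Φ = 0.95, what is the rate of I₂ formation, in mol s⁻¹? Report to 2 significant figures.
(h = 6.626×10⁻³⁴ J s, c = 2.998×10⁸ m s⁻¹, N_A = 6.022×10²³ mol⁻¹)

3.4×10⁻⁸ mol s⁻¹

Photon energy at 294 nm: hc/λ = (6.626×10⁻³⁴)(2.998×10⁸)/(294×10⁻⁹) = 6.757×10⁻¹⁹ J.
Energy delivered: (11.3 W m⁻²)(15.7×10⁻⁴ m²)(3620 s) = 64.22 J.
Photons incident: 64.22 / 6.757×10⁻¹⁹ = 9.504×10¹⁹, i.e. 9.504×10¹⁹/6.022×10²³ = 1.578×10⁻⁴ mol.
Fraction absorbed: 1 − 18.4/100 = 0.8160.
Photons absorbed: 0.8160 × 1.578×10⁻⁴ = 1.288×10⁻⁴ mol.
Product formed: 0.95 × 1.288×10⁻⁴ = 1.224×10⁻⁴ mol.
Rate: 1.224×10⁻⁴ / 3620 s = 3.4×10⁻⁸ mol s⁻¹.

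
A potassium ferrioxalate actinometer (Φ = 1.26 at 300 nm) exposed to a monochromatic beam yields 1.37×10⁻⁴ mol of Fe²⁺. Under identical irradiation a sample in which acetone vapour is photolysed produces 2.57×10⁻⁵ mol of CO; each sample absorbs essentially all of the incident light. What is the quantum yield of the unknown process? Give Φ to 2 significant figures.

Photons absorbed by the actinometer: 1.37×10⁻⁴ / 1.26 = 1.087×10⁻⁴ mol.
Φ(unknown) = 2.57×10⁻⁵ / 1.087×10⁻⁴ = 0.24.

Φ = 0.24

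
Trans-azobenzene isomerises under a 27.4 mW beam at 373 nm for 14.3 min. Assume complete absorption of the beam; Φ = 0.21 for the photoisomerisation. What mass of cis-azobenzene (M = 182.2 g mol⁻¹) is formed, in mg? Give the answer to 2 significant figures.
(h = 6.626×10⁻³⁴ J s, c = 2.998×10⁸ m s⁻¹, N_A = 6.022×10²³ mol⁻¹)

Photon energy at 373 nm: hc/λ = (6.626×10⁻³⁴)(2.998×10⁸)/(373×10⁻⁹) = 5.326×10⁻¹⁹ J.
Energy delivered: (27.4 mW)(858 s) = 23.51 J.
Photons incident: 23.51 / 5.326×10⁻¹⁹ = 4.414×10¹⁹, i.e. 4.414×10¹⁹/6.022×10²³ = 7.330×10⁻⁵ mol.
Product: Φ × n_abs = 0.21 × 7.330×10⁻⁵ = 1.539×10⁻⁵ mol.
Mass: 1.539×10⁻⁵ × 182.2 = 0.002804 g = 2.8 mg.

2.8 mg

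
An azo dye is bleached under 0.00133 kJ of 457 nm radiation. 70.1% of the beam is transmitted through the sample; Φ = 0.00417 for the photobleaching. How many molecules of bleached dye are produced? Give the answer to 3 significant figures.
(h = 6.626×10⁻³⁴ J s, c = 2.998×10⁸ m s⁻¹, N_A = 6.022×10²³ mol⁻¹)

Photon energy at 457 nm: hc/λ = (6.626×10⁻³⁴)(2.998×10⁸)/(457×10⁻⁹) = 4.347×10⁻¹⁹ J.
Incident energy: 0.00133 kJ = 1.33 J.
Photons incident: 1.33 / 4.347×10⁻¹⁹ = 3.060×10¹⁸, i.e. 3.060×10¹⁸/6.022×10²³ = 5.081×10⁻⁶ mol.
Fraction absorbed: 1 − 70.1/100 = 0.2990.
Photons absorbed: 0.2990 × 5.081×10⁻⁶ = 1.519×10⁻⁶ mol.
Product: Φ × n_abs = 0.00417 × 1.519×10⁻⁶ = 6.334×10⁻⁹ mol.
As a count: 6.334×10⁻⁹ × 6.022×10²³ = 3.81×10¹⁵.

3.81×10¹⁵ molecules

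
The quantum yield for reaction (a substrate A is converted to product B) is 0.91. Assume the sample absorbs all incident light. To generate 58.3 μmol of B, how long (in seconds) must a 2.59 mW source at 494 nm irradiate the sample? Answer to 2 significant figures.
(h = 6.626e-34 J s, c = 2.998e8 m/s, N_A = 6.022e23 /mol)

Product: 58.3 μmol = 5.83e-5 mol.
Photons that must be absorbed: 5.83e-5 / 0.91 = 6.407e-5 mol.
Photon energy: hc/λ = 4.021e-19 J; per mole, 2.421e5 J mol⁻¹.
Energy required: 6.407e-5 × 2.421e5 = 15.51 J.
Time: 15.51 J / 0.00259 W = 6000 s.

t ≈ 6000 s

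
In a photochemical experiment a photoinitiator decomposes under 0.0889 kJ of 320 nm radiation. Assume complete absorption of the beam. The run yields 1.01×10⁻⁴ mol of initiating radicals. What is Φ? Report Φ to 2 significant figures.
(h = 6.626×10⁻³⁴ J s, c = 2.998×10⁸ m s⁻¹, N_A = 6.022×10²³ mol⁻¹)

Photon energy at 320 nm: hc/λ = (6.626×10⁻³⁴)(2.998×10⁸)/(320×10⁻⁹) = 6.208×10⁻¹⁹ J.
Incident energy: 0.0889 kJ = 88.9 J.
Photons incident: 88.9 / 6.208×10⁻¹⁹ = 1.432×10²⁰, i.e. 1.432×10²⁰/6.022×10²³ = 2.378×10⁻⁴ mol.
Φ = 1.01×10⁻⁴ mol / 2.378×10⁻⁴ mol photons = 0.42.

Φ = 0.42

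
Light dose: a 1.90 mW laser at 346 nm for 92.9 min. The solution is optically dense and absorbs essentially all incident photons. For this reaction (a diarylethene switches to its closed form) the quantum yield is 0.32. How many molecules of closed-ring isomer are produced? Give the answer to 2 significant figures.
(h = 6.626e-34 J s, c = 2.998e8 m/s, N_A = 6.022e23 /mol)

Photon energy at 346 nm: hc/λ = (6.626e-34)(2.998e8)/(346e-9) = 5.741e-19 J.
Energy delivered: (1.90 mW)(5574 s) = 10.59 J.
Photons incident: 10.59 / 5.741e-19 = 1.845e19, i.e. 1.845e19/6.022e23 = 3.064e-5 mol.
Product: Φ × n_abs = 0.32 × 3.064e-5 = 9.805e-6 mol.
As a count: 9.805e-6 × 6.022e23 = 5.9e18.

5.9e18 molecules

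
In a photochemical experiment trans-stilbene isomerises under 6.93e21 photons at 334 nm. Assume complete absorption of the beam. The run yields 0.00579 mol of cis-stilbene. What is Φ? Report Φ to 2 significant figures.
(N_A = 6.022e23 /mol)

Moles of photons: 6.93e21 / 6.022e23 = 0.01151 mol.
Φ = 0.00579 mol / 0.01151 mol photons = 0.50.

Φ = 0.50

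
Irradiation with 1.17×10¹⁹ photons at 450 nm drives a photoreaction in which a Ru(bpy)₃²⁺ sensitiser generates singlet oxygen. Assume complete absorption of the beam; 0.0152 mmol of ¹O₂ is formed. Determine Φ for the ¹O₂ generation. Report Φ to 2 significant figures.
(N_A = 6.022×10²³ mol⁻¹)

Product: 0.0152 mmol = 1.52×10⁻⁵ mol.
Moles of photons: 1.17×10¹⁹ / 6.022×10²³ = 1.943×10⁻⁵ mol.
Φ = 1.52×10⁻⁵ mol / 1.943×10⁻⁵ mol photons = 0.78.

Φ = 0.78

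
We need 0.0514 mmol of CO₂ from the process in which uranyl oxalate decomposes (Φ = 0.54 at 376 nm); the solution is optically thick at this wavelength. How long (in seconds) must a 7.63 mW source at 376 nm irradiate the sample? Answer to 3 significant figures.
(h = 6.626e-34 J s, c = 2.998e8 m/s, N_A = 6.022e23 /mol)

t ≈ 3970 s

Product: 0.0514 mmol = 5.14e-5 mol.
Photons that must be absorbed: 5.14e-5 / 0.54 = 9.519e-5 mol.
Photon energy: hc/λ = 5.283e-19 J; per mole, 3.181e5 J mol⁻¹.
Energy required: 9.519e-5 × 3.181e5 = 30.28 J.
Time: 30.28 J / 0.00763 W = 3970 s.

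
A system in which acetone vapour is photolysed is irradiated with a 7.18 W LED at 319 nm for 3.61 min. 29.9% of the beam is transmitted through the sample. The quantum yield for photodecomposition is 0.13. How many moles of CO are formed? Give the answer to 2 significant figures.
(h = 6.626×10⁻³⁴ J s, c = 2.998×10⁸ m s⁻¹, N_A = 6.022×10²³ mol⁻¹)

3.8×10⁻⁴ mol

Photon energy at 319 nm: hc/λ = (6.626×10⁻³⁴)(2.998×10⁸)/(319×10⁻⁹) = 6.227×10⁻¹⁹ J.
Energy delivered: (7.18 W)(216.6 s) = 1555 J.
Photons incident: 1555 / 6.227×10⁻¹⁹ = 2.497×10²¹, i.e. 2.497×10²¹/6.022×10²³ = 0.004146 mol.
Fraction absorbed: 1 − 29.9/100 = 0.7010.
Photons absorbed: 0.7010 × 0.004146 = 0.002906 mol.
Product: Φ × n_abs = 0.13 × 0.002906 = 3.778×10⁻⁴ mol.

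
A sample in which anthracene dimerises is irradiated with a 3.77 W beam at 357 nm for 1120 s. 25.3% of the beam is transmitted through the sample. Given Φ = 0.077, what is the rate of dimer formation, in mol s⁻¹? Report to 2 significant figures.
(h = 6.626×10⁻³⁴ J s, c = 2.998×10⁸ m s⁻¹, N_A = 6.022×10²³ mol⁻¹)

Photon energy at 357 nm: hc/λ = (6.626×10⁻³⁴)(2.998×10⁸)/(357×10⁻⁹) = 5.564×10⁻¹⁹ J.
Energy delivered: (3.77 W)(1120 s) = 4222 J.
Photons incident: 4222 / 5.564×10⁻¹⁹ = 7.588×10²¹, i.e. 7.588×10²¹/6.022×10²³ = 0.01260 mol.
Fraction absorbed: 1 − 25.3/100 = 0.7470.
Photons absorbed: 0.7470 × 0.01260 = 0.009412 mol.
Product formed: 0.077 × 0.009412 = 7.247×10⁻⁴ mol.
Rate: 7.247×10⁻⁴ / 1120 s = 6.5×10⁻⁷ mol s⁻¹.

6.5×10⁻⁷ mol s⁻¹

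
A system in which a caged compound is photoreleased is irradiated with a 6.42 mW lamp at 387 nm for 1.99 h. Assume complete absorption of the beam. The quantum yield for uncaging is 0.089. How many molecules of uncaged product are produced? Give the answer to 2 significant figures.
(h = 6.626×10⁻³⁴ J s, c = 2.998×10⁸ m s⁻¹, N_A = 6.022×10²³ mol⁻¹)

8.0×10¹⁸ molecules

Photon energy at 387 nm: hc/λ = (6.626×10⁻³⁴)(2.998×10⁸)/(387×10⁻⁹) = 5.133×10⁻¹⁹ J.
Energy delivered: (6.42 mW)(7164 s) = 45.99 J.
Photons incident: 45.99 / 5.133×10⁻¹⁹ = 8.960×10¹⁹, i.e. 8.960×10¹⁹/6.022×10²³ = 1.488×10⁻⁴ mol.
Product: Φ × n_abs = 0.089 × 1.488×10⁻⁴ = 1.324×10⁻⁵ mol.
As a count: 1.324×10⁻⁵ × 6.022×10²³ = 8.0×10¹⁸.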